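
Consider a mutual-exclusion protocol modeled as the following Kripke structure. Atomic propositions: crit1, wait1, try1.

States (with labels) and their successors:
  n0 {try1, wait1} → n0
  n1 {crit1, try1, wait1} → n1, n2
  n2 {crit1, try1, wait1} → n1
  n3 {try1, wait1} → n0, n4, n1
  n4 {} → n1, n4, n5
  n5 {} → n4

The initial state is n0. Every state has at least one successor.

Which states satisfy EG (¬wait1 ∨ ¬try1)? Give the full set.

{n4, n5}

States satisfying ¬wait1 ∨ ¬try1: {n4, n5}.
States satisfying EG (¬wait1 ∨ ¬try1): {n4, n5}.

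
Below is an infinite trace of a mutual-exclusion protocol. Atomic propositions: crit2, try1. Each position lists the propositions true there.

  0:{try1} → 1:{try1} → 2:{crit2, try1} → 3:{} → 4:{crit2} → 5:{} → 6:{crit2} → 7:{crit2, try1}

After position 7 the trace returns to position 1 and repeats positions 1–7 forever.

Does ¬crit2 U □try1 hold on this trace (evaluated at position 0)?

No

Walking from position 0: at position 2, □try1 has not yet held and ¬crit2 fails, so ¬crit2 U □try1 is false.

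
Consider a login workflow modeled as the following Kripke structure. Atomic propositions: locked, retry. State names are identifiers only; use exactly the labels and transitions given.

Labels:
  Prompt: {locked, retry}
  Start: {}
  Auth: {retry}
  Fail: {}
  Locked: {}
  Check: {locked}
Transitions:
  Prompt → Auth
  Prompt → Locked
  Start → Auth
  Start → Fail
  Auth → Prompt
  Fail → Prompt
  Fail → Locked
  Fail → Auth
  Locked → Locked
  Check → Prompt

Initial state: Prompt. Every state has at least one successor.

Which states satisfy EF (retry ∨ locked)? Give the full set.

{Prompt, Start, Auth, Fail, Check}

States satisfying retry ∨ locked: {Prompt, Auth, Check}.
States satisfying EF (retry ∨ locked): {Prompt, Start, Auth, Fail, Check}.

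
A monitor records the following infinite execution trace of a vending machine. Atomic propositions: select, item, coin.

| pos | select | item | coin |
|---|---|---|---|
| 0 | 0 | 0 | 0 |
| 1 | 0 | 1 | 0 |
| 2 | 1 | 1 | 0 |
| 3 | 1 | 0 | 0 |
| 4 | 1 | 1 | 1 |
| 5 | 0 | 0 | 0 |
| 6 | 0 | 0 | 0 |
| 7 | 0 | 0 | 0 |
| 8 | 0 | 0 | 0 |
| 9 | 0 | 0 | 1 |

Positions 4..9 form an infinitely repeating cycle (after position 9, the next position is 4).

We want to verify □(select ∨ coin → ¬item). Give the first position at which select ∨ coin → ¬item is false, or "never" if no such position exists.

2

Check select ∨ coin → ¬item at each position in order: 0 ✓, 1 ✓.
At position 2 the labels are {item, select}, so select ∨ coin → ¬item is false there. This is the first violation.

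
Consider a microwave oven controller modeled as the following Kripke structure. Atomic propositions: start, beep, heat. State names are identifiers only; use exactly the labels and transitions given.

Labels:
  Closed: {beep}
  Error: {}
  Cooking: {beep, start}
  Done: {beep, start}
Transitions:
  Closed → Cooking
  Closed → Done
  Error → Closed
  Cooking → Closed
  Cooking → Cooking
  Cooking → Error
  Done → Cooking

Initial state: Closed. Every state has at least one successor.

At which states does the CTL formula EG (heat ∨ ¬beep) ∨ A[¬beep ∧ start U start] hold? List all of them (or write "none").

{Cooking, Done}

States satisfying heat ∨ ¬beep: {Error}.
States satisfying EG (heat ∨ ¬beep): ∅.
States satisfying ¬beep ∧ start: ∅.
States satisfying start: {Cooking, Done}.
States satisfying A[¬beep ∧ start U start]: {Cooking, Done}.
States satisfying EG (heat ∨ ¬beep) ∨ A[¬beep ∧ start U start]: {Cooking, Done}.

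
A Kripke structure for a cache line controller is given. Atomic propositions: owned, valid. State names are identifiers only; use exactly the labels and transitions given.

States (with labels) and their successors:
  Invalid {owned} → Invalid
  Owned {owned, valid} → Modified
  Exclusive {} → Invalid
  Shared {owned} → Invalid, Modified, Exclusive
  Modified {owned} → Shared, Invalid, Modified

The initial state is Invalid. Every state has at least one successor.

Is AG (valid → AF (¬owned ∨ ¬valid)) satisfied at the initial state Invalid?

Satisfied

States satisfying valid → AF (¬owned ∨ ¬valid): {Invalid, Owned, Exclusive, Shared, Modified}.
States satisfying AG (valid → AF (¬owned ∨ ¬valid)): {Invalid, Owned, Exclusive, Shared, Modified}.
Every state reachable from Invalid satisfies valid → AF (¬owned ∨ ¬valid).
Invalid ∈ Sat(AG (valid → AF (¬owned ∨ ¬valid))).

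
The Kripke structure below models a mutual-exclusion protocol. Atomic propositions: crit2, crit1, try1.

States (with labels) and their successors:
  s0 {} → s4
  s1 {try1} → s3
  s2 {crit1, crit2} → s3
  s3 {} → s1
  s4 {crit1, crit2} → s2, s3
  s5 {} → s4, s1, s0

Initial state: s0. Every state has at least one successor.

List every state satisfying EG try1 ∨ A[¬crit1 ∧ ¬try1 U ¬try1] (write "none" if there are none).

{s0, s2, s3, s4, s5}

States satisfying try1: {s1}.
States satisfying EG try1: ∅.
States satisfying ¬crit1 ∧ ¬try1: {s0, s3, s5}.
States satisfying ¬try1: {s0, s2, s3, s4, s5}.
States satisfying A[¬crit1 ∧ ¬try1 U ¬try1]: {s0, s2, s3, s4, s5}.
States satisfying EG try1 ∨ A[¬crit1 ∧ ¬try1 U ¬try1]: {s0, s2, s3, s4, s5}.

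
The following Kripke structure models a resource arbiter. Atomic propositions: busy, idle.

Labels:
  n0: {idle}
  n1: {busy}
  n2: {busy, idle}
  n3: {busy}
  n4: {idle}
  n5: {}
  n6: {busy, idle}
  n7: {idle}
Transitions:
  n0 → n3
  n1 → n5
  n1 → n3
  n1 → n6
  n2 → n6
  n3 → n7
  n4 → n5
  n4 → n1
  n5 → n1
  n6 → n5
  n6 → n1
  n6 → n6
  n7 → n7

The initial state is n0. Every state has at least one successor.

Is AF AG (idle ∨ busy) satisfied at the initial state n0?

States satisfying AG (idle ∨ busy): {n0, n3, n7}.
States satisfying AF AG (idle ∨ busy): {n0, n3, n7}.
n0 ∈ Sat(AF AG (idle ∨ busy)).

Holds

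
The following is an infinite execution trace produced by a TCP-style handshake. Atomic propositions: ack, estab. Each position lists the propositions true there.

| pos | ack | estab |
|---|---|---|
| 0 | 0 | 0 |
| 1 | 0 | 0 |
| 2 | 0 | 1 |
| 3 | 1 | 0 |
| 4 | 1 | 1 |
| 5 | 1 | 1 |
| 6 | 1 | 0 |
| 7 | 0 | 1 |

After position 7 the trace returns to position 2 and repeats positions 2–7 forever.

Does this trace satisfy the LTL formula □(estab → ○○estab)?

estab → ○○estab must hold at every position from 0 onward. It fails at position 4, so □(estab → ○○estab) is false.
Positions where estab holds: 2, 4, 5, 7.
Check ○○estab at each: 2→ok, 4→fails, 5→ok, 7→fails.

Violated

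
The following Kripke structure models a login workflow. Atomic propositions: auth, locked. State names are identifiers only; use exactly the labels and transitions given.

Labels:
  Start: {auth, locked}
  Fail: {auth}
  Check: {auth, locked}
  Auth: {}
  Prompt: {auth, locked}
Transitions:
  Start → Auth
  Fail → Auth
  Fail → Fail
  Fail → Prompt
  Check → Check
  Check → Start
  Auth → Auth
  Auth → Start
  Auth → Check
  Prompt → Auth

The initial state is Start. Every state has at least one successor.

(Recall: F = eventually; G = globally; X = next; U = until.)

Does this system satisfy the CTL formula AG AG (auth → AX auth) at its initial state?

No

States satisfying AG (auth → AX auth): ∅.
States satisfying AG AG (auth → AX auth): ∅.
Auth is reachable from Start and violates AG (auth → AX auth), so AG fails at Start.
Start ∉ Sat(AG AG (auth → AX auth)).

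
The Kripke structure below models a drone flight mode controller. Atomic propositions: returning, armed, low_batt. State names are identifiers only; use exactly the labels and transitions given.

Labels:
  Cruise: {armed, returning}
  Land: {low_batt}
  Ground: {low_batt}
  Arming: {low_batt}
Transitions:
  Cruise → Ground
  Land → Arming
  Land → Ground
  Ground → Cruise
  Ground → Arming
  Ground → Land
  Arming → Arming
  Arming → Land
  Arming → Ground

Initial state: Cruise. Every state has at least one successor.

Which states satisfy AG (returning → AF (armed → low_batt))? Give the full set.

States satisfying returning → AF (armed → low_batt): {Cruise, Land, Ground, Arming}.
States satisfying AG (returning → AF (armed → low_batt)): {Cruise, Land, Ground, Arming}.

{Cruise, Land, Ground, Arming}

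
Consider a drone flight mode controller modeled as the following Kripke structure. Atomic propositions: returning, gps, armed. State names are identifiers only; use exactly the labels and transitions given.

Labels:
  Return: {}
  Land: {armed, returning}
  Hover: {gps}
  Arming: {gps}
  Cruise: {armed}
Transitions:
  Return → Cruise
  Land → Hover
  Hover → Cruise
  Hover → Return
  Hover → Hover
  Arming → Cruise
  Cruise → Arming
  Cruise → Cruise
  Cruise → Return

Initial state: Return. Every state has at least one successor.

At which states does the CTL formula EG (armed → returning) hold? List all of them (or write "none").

States satisfying armed → returning: {Return, Land, Hover, Arming}.
States satisfying EG (armed → returning): {Land, Hover}.

{Land, Hover}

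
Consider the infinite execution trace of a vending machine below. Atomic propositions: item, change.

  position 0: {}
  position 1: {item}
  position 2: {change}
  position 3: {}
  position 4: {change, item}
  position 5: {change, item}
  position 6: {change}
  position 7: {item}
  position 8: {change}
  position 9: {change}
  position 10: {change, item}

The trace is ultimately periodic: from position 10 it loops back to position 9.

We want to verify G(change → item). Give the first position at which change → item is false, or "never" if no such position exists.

Check change → item at each position in order: 0 ✓, 1 ✓.
At position 2 the labels are {change}, so change → item is false there. This is the first violation.

2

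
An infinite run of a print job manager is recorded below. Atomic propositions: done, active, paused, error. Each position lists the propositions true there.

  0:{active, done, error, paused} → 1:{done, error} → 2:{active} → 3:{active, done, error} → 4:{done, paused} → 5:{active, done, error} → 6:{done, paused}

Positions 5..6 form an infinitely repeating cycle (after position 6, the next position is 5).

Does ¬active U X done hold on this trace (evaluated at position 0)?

Walking from position 0: X done first holds at position 0, and ¬active holds at every earlier position along the way, so ¬active U X done holds.

Holds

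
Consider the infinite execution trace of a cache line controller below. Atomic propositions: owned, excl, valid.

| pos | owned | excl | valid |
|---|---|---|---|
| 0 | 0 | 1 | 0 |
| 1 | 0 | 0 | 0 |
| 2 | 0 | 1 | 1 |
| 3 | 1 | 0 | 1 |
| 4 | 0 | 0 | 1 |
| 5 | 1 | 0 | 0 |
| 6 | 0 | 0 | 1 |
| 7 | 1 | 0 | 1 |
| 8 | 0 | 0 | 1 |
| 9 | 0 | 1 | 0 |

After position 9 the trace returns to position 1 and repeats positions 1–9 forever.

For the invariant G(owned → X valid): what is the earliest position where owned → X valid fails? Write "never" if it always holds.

owned → X valid holds at every position 0..9, and those are all the positions the trace ever visits, so the invariant G(owned → X valid) is never violated.

never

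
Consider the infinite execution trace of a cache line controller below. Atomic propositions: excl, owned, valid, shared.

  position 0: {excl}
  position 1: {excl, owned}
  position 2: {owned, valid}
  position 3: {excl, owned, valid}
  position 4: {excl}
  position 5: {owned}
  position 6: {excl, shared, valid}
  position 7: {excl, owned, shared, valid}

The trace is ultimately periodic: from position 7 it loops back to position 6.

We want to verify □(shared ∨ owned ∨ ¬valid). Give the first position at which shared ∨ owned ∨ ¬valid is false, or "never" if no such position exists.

never

shared ∨ owned ∨ ¬valid holds at every position 0..7, and those are all the positions the trace ever visits, so the invariant □(shared ∨ owned ∨ ¬valid) is never violated.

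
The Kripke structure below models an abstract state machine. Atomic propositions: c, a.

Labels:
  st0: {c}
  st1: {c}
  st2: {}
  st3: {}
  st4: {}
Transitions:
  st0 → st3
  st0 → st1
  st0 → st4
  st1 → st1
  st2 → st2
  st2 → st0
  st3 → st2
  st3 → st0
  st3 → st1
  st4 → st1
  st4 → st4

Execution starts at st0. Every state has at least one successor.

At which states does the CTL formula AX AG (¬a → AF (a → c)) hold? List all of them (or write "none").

{st0, st1, st2, st3, st4}

States satisfying AG (¬a → AF (a → c)): {st0, st1, st2, st3, st4}.
States satisfying AX AG (¬a → AF (a → c)): {st0, st1, st2, st3, st4}.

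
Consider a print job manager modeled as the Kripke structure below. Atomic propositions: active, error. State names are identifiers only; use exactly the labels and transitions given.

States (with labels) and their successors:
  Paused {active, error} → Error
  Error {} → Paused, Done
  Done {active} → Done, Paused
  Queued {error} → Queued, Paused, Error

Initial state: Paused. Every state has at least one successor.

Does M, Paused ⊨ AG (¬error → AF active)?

States satisfying ¬error → AF active: {Paused, Error, Done, Queued}.
States satisfying AG (¬error → AF active): {Paused, Error, Done, Queued}.
Every state reachable from Paused satisfies ¬error → AF active.
Paused ∈ Sat(AG (¬error → AF active)).

Satisfied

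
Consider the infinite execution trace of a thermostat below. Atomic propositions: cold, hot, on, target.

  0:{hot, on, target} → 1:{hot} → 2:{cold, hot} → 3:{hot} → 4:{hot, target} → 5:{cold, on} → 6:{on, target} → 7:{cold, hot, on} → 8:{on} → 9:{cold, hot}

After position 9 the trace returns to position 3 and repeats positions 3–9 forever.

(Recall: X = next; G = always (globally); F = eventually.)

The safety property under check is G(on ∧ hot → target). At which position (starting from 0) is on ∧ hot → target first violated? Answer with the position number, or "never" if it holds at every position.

7

Check on ∧ hot → target at each position in order: 0 ✓, 1 ✓, 2 ✓, 3 ✓, 4 ✓, 5 ✓, 6 ✓.
At position 7 the labels are {cold, hot, on}, so on ∧ hot → target is false there. This is the first violation.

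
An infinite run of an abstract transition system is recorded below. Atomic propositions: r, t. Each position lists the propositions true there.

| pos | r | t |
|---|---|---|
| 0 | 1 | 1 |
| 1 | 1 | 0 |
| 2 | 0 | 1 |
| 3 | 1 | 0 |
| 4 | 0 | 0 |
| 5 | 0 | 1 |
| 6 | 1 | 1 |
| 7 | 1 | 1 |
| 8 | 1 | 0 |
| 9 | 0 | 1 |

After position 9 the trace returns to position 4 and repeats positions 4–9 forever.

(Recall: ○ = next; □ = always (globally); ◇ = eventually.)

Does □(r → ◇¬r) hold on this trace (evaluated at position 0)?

r → ◇¬r holds at every position 0..9, and those are all positions ever visited, so □(r → ◇¬r) holds.
Positions where r holds: 0, 1, 3, 6, 7, 8.
Check ◇¬r at each: 0→ok, 1→ok, 3→ok, 6→ok, 7→ok, 8→ok.

Holds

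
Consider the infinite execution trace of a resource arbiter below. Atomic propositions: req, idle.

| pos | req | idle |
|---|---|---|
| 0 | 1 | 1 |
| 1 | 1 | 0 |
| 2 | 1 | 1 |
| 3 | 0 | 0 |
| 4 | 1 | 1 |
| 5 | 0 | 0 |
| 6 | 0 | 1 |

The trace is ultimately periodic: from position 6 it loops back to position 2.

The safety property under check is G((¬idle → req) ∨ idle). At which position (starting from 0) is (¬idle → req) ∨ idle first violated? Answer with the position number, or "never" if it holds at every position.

Check (¬idle → req) ∨ idle at each position in order: 0 ✓, 1 ✓, 2 ✓.
At position 3 the labels are {}, so (¬idle → req) ∨ idle is false there. This is the first violation.

3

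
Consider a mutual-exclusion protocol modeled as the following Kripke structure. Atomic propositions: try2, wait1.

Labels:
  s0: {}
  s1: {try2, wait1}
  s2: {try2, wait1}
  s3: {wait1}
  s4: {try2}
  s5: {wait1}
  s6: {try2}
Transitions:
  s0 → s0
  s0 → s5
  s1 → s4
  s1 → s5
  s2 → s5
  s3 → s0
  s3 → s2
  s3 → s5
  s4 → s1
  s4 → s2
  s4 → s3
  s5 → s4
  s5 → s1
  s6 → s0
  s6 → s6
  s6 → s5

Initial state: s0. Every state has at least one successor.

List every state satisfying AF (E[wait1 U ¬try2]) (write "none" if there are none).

{s0, s1, s2, s3, s4, s5}

States satisfying E[wait1 U ¬try2]: {s0, s1, s2, s3, s5}.
States satisfying AF (E[wait1 U ¬try2]): {s0, s1, s2, s3, s4, s5}.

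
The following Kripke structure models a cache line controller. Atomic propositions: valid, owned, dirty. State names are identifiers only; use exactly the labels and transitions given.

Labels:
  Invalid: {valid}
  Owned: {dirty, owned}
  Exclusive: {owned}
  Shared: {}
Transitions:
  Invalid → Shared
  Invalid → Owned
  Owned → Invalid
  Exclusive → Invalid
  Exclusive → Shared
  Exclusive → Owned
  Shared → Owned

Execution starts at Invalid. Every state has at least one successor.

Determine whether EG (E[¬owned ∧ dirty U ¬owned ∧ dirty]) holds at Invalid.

States satisfying E[¬owned ∧ dirty U ¬owned ∧ dirty]: ∅.
States satisfying EG (E[¬owned ∧ dirty U ¬owned ∧ dirty]): ∅.
No suitable path/successor from Invalid witnesses the formula.
Invalid ∉ Sat(EG (E[¬owned ∧ dirty U ¬owned ∧ dirty])).

No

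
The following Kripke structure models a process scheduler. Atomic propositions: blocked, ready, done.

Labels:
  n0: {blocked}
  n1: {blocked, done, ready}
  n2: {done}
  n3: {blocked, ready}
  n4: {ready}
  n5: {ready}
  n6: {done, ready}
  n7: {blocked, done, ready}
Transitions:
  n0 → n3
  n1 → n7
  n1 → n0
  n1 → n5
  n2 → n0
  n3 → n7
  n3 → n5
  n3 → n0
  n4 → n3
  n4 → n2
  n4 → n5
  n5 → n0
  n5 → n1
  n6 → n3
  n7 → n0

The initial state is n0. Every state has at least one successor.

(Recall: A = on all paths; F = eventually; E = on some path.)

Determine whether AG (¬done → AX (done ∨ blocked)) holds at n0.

Does not hold

States satisfying ¬done → AX (done ∨ blocked): {n0, n1, n2, n5, n6, n7}.
States satisfying AG (¬done → AX (done ∨ blocked)): ∅.
n3 is reachable from n0 and violates ¬done → AX (done ∨ blocked), so AG fails at n0.
n0 ∉ Sat(AG (¬done → AX (done ∨ blocked))).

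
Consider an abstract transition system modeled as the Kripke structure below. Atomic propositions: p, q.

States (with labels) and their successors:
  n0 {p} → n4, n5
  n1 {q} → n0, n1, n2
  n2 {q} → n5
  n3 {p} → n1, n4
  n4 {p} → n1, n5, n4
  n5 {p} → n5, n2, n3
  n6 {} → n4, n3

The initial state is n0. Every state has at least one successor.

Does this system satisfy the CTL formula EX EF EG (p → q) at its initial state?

Holds

States satisfying EF EG (p → q): {n0, n1, n2, n3, n4, n5, n6}.
States satisfying EX EF EG (p → q): {n0, n1, n2, n3, n4, n5, n6}.
n0 ∈ Sat(EX EF EG (p → q)).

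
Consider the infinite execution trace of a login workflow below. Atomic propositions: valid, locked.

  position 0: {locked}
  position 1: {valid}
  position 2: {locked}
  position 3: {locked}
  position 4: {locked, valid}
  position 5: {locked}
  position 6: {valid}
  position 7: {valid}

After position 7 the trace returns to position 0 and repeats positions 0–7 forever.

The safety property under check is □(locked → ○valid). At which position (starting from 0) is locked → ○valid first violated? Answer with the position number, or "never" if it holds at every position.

Check locked → ○valid at each position in order: 0 ✓, 1 ✓.
At position 2 the labels are {locked} and the next position 3 has {locked}, so locked → ○valid is false there. This is the first violation.

2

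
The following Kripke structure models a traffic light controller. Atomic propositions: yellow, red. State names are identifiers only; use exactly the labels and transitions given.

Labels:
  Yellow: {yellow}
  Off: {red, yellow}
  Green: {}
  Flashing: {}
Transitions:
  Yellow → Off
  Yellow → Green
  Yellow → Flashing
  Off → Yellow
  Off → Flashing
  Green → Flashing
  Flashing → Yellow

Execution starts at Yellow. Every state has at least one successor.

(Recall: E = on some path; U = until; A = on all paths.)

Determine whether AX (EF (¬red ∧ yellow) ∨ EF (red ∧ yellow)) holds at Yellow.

States satisfying EF (¬red ∧ yellow) ∨ EF (red ∧ yellow): {Yellow, Off, Green, Flashing}.
States satisfying AX (EF (¬red ∧ yellow) ∨ EF (red ∧ yellow)): {Yellow, Off, Green, Flashing}.
Yellow ∈ Sat(AX (EF (¬red ∧ yellow) ∨ EF (red ∧ yellow))).

Satisfied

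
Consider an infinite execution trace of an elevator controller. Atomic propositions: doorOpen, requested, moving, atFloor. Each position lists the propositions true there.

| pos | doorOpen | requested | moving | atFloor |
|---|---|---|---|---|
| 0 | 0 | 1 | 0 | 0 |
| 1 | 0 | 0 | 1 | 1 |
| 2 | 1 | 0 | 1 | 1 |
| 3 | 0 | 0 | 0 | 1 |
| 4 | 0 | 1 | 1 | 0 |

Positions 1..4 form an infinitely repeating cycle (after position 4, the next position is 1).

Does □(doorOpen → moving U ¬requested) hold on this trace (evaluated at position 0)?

doorOpen → moving U ¬requested holds at every position 0..4, and those are all positions ever visited, so □(doorOpen → moving U ¬requested) holds.
Positions where doorOpen holds: 2.
Check moving U ¬requested at each: 2→ok.

Satisfied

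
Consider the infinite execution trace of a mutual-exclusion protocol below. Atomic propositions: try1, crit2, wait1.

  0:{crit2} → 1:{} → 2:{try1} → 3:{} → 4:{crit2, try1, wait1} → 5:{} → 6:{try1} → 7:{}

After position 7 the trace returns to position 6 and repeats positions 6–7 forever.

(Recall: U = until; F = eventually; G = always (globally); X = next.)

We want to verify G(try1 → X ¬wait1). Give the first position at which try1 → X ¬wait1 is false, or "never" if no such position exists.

never

try1 → X ¬wait1 holds at every position 0..7, and those are all the positions the trace ever visits, so the invariant G(try1 → X ¬wait1) is never violated.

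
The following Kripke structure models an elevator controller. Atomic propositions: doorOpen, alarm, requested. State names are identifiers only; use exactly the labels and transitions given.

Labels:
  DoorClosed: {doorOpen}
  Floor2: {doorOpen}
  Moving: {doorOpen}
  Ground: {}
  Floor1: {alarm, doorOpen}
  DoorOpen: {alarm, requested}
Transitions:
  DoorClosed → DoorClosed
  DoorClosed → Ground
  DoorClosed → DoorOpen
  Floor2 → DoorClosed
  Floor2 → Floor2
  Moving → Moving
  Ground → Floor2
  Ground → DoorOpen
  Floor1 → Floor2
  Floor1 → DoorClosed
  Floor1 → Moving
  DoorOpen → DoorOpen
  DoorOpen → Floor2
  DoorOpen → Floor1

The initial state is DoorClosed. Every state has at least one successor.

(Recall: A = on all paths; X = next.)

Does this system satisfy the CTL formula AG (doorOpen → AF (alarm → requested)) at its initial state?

States satisfying doorOpen → AF (alarm → requested): {DoorClosed, Floor2, Moving, Ground, Floor1, DoorOpen}.
States satisfying AG (doorOpen → AF (alarm → requested)): {DoorClosed, Floor2, Moving, Ground, Floor1, DoorOpen}.
Every state reachable from DoorClosed satisfies doorOpen → AF (alarm → requested).
DoorClosed ∈ Sat(AG (doorOpen → AF (alarm → requested))).

Yes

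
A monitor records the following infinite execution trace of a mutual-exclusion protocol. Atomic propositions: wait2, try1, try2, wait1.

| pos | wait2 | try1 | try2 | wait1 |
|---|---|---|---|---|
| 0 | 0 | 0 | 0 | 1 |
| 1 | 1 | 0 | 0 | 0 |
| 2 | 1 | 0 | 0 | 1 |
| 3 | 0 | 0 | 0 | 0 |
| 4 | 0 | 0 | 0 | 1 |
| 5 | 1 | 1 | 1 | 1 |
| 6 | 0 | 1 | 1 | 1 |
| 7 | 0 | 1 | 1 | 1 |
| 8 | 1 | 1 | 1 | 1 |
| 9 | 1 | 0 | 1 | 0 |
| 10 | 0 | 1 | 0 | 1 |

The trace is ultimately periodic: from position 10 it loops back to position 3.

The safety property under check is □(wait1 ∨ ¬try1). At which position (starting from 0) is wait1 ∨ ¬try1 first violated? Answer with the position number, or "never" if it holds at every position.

never

wait1 ∨ ¬try1 holds at every position 0..10, and those are all the positions the trace ever visits, so the invariant □(wait1 ∨ ¬try1) is never violated.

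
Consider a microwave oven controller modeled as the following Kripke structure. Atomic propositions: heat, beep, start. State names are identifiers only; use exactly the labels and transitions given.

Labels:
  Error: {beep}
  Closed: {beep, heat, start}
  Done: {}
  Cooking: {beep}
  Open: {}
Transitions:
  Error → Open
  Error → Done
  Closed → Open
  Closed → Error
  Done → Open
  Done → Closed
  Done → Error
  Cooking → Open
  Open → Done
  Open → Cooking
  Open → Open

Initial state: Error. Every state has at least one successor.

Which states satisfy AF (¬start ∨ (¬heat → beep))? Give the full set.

States satisfying ¬start ∨ (¬heat → beep): {Error, Closed, Done, Cooking, Open}.
States satisfying AF (¬start ∨ (¬heat → beep)): {Error, Closed, Done, Cooking, Open}.

{Error, Closed, Done, Cooking, Open}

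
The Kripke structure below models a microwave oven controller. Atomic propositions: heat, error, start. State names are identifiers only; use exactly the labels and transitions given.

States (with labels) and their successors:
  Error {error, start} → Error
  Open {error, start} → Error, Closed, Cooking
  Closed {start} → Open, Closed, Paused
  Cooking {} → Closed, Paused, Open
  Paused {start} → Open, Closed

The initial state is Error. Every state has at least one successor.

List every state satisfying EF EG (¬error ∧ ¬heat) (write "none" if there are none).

States satisfying EG (¬error ∧ ¬heat): {Closed, Cooking, Paused}.
States satisfying EF EG (¬error ∧ ¬heat): {Open, Closed, Cooking, Paused}.

{Open, Closed, Cooking, Paused}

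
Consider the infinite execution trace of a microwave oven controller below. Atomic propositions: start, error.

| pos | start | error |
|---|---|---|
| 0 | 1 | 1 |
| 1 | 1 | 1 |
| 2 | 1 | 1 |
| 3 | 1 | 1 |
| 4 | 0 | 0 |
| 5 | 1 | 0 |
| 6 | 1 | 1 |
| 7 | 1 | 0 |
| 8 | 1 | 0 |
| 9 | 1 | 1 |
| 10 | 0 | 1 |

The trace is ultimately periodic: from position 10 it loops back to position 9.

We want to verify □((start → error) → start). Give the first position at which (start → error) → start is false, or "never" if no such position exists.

Check (start → error) → start at each position in order: 0 ✓, 1 ✓, 2 ✓, 3 ✓.
At position 4 the labels are {}, so (start → error) → start is false there. This is the first violation.

4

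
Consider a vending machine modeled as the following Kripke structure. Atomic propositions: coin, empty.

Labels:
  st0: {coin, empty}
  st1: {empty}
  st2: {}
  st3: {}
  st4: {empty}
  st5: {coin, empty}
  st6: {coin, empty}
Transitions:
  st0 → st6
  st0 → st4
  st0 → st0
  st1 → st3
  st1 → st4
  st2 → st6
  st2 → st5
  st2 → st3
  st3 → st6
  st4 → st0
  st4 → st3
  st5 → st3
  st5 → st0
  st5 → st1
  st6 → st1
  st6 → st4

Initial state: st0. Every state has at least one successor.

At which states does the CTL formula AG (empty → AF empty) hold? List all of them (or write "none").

{st0, st1, st2, st3, st4, st5, st6}

States satisfying empty → AF empty: {st0, st1, st2, st3, st4, st5, st6}.
States satisfying AG (empty → AF empty): {st0, st1, st2, st3, st4, st5, st6}.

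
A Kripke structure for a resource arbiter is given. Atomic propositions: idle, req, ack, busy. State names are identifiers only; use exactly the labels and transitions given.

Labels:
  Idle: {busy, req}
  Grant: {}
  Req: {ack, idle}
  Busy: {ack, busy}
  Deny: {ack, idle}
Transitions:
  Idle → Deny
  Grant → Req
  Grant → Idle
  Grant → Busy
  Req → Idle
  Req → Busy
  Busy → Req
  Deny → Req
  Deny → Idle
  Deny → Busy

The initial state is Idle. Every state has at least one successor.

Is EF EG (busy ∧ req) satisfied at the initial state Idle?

States satisfying EG (busy ∧ req): ∅.
States satisfying EF EG (busy ∧ req): ∅.
No suitable path/successor from Idle witnesses the formula.
Idle ∉ Sat(EF EG (busy ∧ req)).

No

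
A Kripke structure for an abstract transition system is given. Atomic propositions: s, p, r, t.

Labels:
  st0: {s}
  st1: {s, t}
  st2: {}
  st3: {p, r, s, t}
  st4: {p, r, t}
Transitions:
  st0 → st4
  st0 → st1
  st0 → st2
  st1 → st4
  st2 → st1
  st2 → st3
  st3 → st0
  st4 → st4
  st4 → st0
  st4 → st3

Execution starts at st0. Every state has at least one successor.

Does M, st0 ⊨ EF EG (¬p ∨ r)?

States satisfying EG (¬p ∨ r): {st0, st1, st2, st3, st4}.
States satisfying EF EG (¬p ∨ r): {st0, st1, st2, st3, st4}.
Some path from st0 reaches a state where EG (¬p ∨ r) holds.
st0 ∈ Sat(EF EG (¬p ∨ r)).

Satisfied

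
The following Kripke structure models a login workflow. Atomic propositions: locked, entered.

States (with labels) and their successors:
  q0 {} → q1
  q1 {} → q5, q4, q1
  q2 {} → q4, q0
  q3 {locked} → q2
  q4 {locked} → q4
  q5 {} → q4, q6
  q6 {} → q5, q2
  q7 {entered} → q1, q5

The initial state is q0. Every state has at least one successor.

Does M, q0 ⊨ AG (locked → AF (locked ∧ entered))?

States satisfying locked → AF (locked ∧ entered): {q0, q1, q2, q5, q6, q7}.
States satisfying AG (locked → AF (locked ∧ entered)): ∅.
q4 is reachable from q0 and violates locked → AF (locked ∧ entered), so AG fails at q0.
q0 ∉ Sat(AG (locked → AF (locked ∧ entered))).

Violated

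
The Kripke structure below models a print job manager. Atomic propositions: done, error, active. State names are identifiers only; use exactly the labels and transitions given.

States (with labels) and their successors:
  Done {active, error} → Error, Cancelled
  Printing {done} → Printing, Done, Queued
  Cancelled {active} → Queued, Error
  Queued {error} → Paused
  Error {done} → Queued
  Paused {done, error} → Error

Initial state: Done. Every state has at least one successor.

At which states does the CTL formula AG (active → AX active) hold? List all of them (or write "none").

{Queued, Error, Paused}

States satisfying active → AX active: {Printing, Queued, Error, Paused}.
States satisfying AG (active → AX active): {Queued, Error, Paused}.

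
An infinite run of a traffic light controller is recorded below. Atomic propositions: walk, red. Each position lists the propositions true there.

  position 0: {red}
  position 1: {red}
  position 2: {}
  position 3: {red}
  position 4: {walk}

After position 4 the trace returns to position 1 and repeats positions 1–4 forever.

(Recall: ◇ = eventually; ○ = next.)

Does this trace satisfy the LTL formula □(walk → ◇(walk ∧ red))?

walk → ◇(walk ∧ red) must hold at every position from 0 onward. It fails at position 4, so □(walk → ◇(walk ∧ red)) is false.
Positions where walk holds: 4.
Check ◇(walk ∧ red) at each: 4→fails.

Does not hold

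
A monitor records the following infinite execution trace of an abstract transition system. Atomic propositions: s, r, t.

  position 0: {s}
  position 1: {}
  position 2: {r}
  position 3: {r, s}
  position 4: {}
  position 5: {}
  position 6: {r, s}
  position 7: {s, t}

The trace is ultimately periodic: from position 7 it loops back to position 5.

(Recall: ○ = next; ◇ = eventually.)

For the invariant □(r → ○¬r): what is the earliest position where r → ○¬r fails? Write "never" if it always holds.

2

Check r → ○¬r at each position in order: 0 ✓, 1 ✓.
At position 2 the labels are {r} and the next position 3 has {r, s}, so r → ○¬r is false there. This is the first violation.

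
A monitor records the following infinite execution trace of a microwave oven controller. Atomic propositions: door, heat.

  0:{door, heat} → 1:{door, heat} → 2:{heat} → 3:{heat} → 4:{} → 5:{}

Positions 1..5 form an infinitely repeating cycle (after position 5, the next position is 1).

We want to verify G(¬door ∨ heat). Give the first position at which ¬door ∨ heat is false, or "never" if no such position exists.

never

¬door ∨ heat holds at every position 0..5, and those are all the positions the trace ever visits, so the invariant G(¬door ∨ heat) is never violated.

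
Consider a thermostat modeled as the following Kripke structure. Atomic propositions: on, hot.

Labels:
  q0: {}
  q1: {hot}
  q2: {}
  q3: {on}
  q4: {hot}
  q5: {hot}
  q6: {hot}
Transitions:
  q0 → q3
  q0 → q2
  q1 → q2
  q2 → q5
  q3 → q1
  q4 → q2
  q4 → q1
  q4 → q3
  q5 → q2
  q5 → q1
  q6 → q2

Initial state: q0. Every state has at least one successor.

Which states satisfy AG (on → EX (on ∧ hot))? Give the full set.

{q1, q2, q5, q6}

States satisfying on → EX (on ∧ hot): {q0, q1, q2, q4, q5, q6}.
States satisfying AG (on → EX (on ∧ hot)): {q1, q2, q5, q6}.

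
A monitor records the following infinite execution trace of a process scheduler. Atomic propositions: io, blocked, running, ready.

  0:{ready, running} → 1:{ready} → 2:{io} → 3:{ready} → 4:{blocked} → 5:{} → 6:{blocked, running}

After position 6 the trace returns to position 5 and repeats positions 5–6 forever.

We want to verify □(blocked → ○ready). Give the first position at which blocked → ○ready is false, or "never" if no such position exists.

Check blocked → ○ready at each position in order: 0 ✓, 1 ✓, 2 ✓, 3 ✓.
At position 4 the labels are {blocked} and the next position 5 has {}, so blocked → ○ready is false there. This is the first violation.

4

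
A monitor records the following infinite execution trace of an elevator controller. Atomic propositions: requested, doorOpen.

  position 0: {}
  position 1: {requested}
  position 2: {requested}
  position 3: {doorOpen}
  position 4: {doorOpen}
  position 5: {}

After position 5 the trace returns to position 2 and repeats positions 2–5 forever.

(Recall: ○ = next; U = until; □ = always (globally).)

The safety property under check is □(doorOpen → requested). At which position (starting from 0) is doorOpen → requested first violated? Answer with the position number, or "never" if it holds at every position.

Check doorOpen → requested at each position in order: 0 ✓, 1 ✓, 2 ✓.
At position 3 the labels are {doorOpen}, so doorOpen → requested is false there. This is the first violation.

3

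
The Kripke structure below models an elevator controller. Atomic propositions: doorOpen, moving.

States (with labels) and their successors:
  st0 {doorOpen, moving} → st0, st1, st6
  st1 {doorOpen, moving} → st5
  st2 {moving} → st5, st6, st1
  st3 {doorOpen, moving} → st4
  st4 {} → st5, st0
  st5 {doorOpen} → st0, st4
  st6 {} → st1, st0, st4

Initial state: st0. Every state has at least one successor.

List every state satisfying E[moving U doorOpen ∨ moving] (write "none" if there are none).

{st0, st1, st2, st3, st5}

States satisfying moving: {st0, st1, st2, st3}.
States satisfying doorOpen ∨ moving: {st0, st1, st2, st3, st5}.
States satisfying E[moving U doorOpen ∨ moving]: {st0, st1, st2, st3, st5}.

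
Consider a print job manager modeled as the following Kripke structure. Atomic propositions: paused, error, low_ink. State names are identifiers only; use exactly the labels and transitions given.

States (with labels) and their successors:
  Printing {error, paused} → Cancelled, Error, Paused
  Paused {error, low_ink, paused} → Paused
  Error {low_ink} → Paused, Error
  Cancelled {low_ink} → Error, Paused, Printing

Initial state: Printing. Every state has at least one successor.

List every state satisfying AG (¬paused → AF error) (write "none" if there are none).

States satisfying ¬paused → AF error: {Printing, Paused}.
States satisfying AG (¬paused → AF error): {Paused}.

{Paused}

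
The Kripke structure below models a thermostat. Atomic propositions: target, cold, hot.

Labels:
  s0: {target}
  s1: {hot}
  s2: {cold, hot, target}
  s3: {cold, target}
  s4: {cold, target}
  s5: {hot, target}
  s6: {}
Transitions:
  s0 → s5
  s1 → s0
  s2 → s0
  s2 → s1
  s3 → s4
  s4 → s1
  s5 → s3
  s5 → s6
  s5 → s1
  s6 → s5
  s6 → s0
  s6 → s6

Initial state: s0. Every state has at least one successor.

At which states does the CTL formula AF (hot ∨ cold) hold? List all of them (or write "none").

States satisfying hot ∨ cold: {s1, s2, s3, s4, s5}.
States satisfying AF (hot ∨ cold): {s0, s1, s2, s3, s4, s5}.

{s0, s1, s2, s3, s4, s5}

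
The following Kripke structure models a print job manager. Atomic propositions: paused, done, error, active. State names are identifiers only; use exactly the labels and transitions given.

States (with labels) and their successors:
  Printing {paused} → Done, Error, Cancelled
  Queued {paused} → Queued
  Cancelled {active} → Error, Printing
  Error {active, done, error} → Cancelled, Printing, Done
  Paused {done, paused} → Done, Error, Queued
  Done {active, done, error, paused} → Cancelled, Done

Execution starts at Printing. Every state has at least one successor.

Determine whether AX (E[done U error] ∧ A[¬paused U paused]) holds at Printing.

States satisfying E[done U error] ∧ A[¬paused U paused]: {Paused, Done}.
States satisfying AX (E[done U error] ∧ A[¬paused U paused]): ∅.
Printing ∉ Sat(AX (E[done U error] ∧ A[¬paused U paused])).

Violated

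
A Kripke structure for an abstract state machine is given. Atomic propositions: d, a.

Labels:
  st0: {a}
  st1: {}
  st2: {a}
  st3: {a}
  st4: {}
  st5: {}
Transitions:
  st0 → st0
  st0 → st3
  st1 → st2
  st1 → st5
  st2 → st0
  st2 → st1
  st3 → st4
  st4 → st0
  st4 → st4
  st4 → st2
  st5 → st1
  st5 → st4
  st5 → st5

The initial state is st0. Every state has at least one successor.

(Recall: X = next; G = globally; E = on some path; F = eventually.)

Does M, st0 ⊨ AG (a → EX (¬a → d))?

Does not hold

States satisfying a → EX (¬a → d): {st0, st1, st2, st4, st5}.
States satisfying AG (a → EX (¬a → d)): ∅.
st3 is reachable from st0 and violates a → EX (¬a → d), so AG fails at st0.
st0 ∉ Sat(AG (a → EX (¬a → d))).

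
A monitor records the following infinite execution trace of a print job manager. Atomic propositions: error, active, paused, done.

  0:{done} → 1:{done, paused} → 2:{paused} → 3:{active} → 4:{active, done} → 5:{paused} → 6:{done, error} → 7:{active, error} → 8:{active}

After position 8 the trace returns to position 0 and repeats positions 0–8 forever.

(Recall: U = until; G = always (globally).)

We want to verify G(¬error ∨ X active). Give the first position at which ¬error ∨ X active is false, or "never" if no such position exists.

¬error ∨ X active holds at every position 0..8, and those are all the positions the trace ever visits, so the invariant G(¬error ∨ X active) is never violated.

never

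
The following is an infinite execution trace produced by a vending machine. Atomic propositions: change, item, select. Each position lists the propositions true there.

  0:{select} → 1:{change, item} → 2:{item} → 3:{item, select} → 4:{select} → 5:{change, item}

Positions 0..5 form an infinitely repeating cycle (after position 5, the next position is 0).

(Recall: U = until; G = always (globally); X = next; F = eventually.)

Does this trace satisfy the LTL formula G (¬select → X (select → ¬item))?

¬select → X (select → ¬item) must hold at every position from 0 onward. It fails at position 2, so G (¬select → X (select → ¬item)) is false.
Positions where ¬select holds: 1, 2, 5.
Check X (select → ¬item) at each: 1→ok, 2→fails, 5→ok.

Does not hold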